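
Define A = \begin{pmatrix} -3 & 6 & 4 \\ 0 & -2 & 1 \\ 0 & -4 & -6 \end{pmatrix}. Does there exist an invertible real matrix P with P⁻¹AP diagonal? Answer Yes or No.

Characteristic polynomial: p(μ) = μ^3 + 11μ^2 + 40μ + 48 = (μ + 3)(μ + 4)^2.
μ = -4 has algebraic multiplicity 2; rank(A + 4I) = 2, so geometric multiplicity = 1.
Geometric multiplicity < algebraic multiplicity, so A is not diagonalizable.

No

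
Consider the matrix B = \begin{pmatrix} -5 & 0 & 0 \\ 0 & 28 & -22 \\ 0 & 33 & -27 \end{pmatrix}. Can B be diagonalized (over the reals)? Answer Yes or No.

Characteristic polynomial: p(r) = r^3 + 4r^2 - 35r - 150 = (r - 6)(r + 5)^2.
r = -5 has algebraic multiplicity 2; rank(B + 5I) = 1, so geometric multiplicity = 2.
Every eigenvalue has geometric = algebraic multiplicity, so B is diagonalizable.

Yes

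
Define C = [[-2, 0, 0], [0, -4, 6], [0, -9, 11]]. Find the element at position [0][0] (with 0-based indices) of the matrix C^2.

Characteristic polynomial: t^3 - 5t^2 - 4t + 20 = (t - 5)(t - 2)(t + 2), so the eigenvalues are -2, 2, 5.
t=-2: eigenvector (1, 0, 0).
t=2: eigenvector (0, 1, 1).
t=5: eigenvector (0, 2, 3).
P = [[1, 0, 0], [0, 1, 2], [0, 1, 3]], D = diag(-2, 2, 5), P⁻¹ = [[1, 0, 0], [0, 3, -2], [0, -1, 1]].
C² = P·diag(4, 4, 25)·P⁻¹ = [[4, 0, 0], [0, -38, 42], [0, -63, 67]].
The requested entry is 4.

4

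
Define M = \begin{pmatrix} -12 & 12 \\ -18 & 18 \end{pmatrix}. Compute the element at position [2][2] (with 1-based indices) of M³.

648

Characteristic polynomial: t^2 - 6t = t(t - 6), so the eigenvalues are 0, 6.
t=0: eigenvector (1, 1).
t=6: eigenvector (-2, -3).
P = [[1, -2], [1, -3]], D = diag(0, 6), P⁻¹ = [[3, -2], [1, -1]].
M³ = P·diag(0, 216)·P⁻¹ = [[-432, 432], [-648, 648]].
The requested entry is 648.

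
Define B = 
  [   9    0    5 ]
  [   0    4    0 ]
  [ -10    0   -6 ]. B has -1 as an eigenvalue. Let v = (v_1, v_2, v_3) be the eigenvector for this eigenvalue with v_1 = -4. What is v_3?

B + 1I = [[10, 0, 5], [0, 5, 0], [-10, 0, -5]].
Solving (B + 1I)v = 0 gives the eigenspace spanned by (-4, 0, 8).
With v_1 = -4, v = (-4, 0, 8), so v_3 = 8.

8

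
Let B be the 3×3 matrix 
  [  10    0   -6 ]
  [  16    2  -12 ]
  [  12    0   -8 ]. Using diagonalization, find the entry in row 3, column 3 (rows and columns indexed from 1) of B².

Characteristic polynomial: μ^3 - 4μ^2 - 4μ + 16 = (μ - 4)(μ - 2)(μ + 2), so the eigenvalues are -2, 2, 4.
μ=-2: eigenvector (1, 2, 2).
μ=2: eigenvector (0, 1, 0).
μ=4: eigenvector (-1, -2, -1).
P = [[1, 0, -1], [2, 1, -2], [2, 0, -1]], D = diag(-2, 2, 4), P⁻¹ = [[-1, 0, 1], [-2, 1, 0], [-2, 0, 1]].
B² = P·diag(4, 4, 16)·P⁻¹ = [[28, 0, -12], [48, 4, -24], [24, 0, -8]].
The requested entry is -8.

-8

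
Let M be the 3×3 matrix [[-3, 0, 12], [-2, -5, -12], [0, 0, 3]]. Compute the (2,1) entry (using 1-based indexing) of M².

Characteristic polynomial: r^3 + 5r^2 - 9r - 45 = (r - 3)(r + 3)(r + 5), so the eigenvalues are -5, -3, 3.
r=-5: eigenvector (0, 1, 0).
r=-3: eigenvector (1, -1, 0).
r=3: eigenvector (2, -2, 1).
P = [[0, 1, 2], [1, -1, -2], [0, 0, 1]], D = diag(-5, -3, 3), P⁻¹ = [[1, 1, 0], [1, 0, -2], [0, 0, 1]].
M² = P·diag(25, 9, 9)·P⁻¹ = [[9, 0, 0], [16, 25, 0], [0, 0, 9]].
The requested entry is 16.

16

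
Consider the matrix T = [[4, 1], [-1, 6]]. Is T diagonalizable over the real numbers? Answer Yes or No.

No

Characteristic polynomial: p(r) = r^2 - 10r + 25 = (r - 5)^2.
r = 5 has algebraic multiplicity 2; rank(T − 5I) = 1, so geometric multiplicity = 1.
Geometric multiplicity < algebraic multiplicity, so T is not diagonalizable.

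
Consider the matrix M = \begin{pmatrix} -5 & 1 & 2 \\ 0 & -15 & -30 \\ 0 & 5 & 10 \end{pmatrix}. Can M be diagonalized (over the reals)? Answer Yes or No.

Characteristic polynomial: p(r) = r^3 + 10r^2 + 25r = r(r + 5)^2.
r = -5 has algebraic multiplicity 2; rank(M + 5I) = 2, so geometric multiplicity = 1.
Geometric multiplicity < algebraic multiplicity, so M is not diagonalizable.

No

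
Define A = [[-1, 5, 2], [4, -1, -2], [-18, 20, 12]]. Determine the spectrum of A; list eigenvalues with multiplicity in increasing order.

3, 3, 4

Characteristic polynomial: p(λ) = λ^3 - 10λ^2 + 33λ - 36 = (λ - 4)(λ - 3)^2.
Roots (with multiplicity): 3, 3, 4.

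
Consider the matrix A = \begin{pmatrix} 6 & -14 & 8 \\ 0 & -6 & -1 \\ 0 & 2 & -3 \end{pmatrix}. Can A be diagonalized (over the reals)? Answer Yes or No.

Yes

Characteristic polynomial: p(λ) = λ^3 + 3λ^2 - 34λ - 120 = (λ - 6)(λ + 4)(λ + 5).
All 3 eigenvalues are distinct, so A is diagonalizable.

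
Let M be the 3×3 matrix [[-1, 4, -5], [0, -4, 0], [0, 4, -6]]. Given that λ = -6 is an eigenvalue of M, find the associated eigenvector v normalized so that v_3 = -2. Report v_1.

-2

M + 6I = [[5, 4, -5], [0, 2, 0], [0, 4, 0]].
Solving (M + 6I)v = 0 gives the eigenspace spanned by (-2, 0, -2).
With v_3 = -2, v = (-2, 0, -2), so v_1 = -2.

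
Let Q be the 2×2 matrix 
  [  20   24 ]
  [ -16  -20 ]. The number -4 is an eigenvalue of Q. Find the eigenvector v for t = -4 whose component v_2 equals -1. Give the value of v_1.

1

Q + 4I = [[24, 24], [-16, -16]].
Solving (Q + 4I)v = 0 gives the eigenspace spanned by (1, -1).
With v_2 = -1, v = (1, -1), so v_1 = 1.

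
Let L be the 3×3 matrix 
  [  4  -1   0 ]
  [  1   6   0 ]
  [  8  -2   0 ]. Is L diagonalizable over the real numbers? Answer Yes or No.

No

Characteristic polynomial: p(μ) = μ^3 - 10μ^2 + 25μ = μ(μ - 5)^2.
μ = 5 has algebraic multiplicity 2; rank(L − 5I) = 2, so geometric multiplicity = 1.
Geometric multiplicity < algebraic multiplicity, so L is not diagonalizable.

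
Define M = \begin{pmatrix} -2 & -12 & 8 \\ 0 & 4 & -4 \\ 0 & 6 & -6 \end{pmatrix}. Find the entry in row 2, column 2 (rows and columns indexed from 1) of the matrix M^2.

Characteristic polynomial: μ^3 + 4μ^2 + 4μ = μ(μ + 2)^2, so the eigenvalues are -2, -2, 0.
μ=-2: eigenvector (1, 0, 0).
μ=0: eigenvector (-2, 1, 1).
μ=-2: eigenvector (-4, 2, 3).
P = [[1, -2, -4], [0, 1, 2], [0, 1, 3]], D = diag(-2, 0, -2), P⁻¹ = [[1, 2, 0], [0, 3, -2], [0, -1, 1]].
M² = P·diag(4, 0, 4)·P⁻¹ = [[4, 24, -16], [0, -8, 8], [0, -12, 12]].
The requested entry is -8.

-8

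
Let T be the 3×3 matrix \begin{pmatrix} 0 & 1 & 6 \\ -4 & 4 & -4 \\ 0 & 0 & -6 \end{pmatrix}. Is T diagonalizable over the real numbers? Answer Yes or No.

No

Characteristic polynomial: p(λ) = λ^3 + 2λ^2 - 20λ + 24 = (λ - 2)^2(λ + 6).
λ = 2 has algebraic multiplicity 2; rank(T − 2I) = 2, so geometric multiplicity = 1.
Geometric multiplicity < algebraic multiplicity, so T is not diagonalizable.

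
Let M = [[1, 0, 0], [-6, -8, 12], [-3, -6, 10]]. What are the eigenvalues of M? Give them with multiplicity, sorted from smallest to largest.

Characteristic polynomial: p(λ) = λ^3 - 3λ^2 - 6λ + 8 = (λ - 4)(λ - 1)(λ + 2).
Roots (with multiplicity): -2, 1, 4.

-2, 1, 4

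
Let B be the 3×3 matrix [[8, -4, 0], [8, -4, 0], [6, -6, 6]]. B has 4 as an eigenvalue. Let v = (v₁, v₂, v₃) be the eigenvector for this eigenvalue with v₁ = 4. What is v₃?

B − 4I = [[4, -4, 0], [8, -8, 0], [6, -6, 2]].
Solving (B − 4I)v = 0 gives the eigenspace spanned by (4, 4, 0).
With v₁ = 4, v = (4, 4, 0), so v₃ = 0.

0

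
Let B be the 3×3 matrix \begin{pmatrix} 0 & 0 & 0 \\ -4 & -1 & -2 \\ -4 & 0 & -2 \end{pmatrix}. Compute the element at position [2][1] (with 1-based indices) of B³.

-28

Characteristic polynomial: s^3 + 3s^2 + 2s = s(s + 1)(s + 2), so the eigenvalues are -2, -1, 0.
s=-1: eigenvector (0, 1, 0).
s=0: eigenvector (1, 0, -2).
s=-2: eigenvector (0, 2, 1).
P = [[0, 1, 0], [1, 0, 2], [0, -2, 1]], D = diag(-1, 0, -2), P⁻¹ = [[-4, 1, -2], [1, 0, 0], [2, 0, 1]].
B³ = P·diag(-1, 0, -8)·P⁻¹ = [[0, 0, 0], [-28, -1, -14], [-16, 0, -8]].
The requested entry is -28.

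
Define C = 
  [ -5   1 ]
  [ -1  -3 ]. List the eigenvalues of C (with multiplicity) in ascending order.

Characteristic polynomial: p(r) = r^2 + 8r + 16 = (r + 4)^2.
Roots (with multiplicity): -4, -4.

-4, -4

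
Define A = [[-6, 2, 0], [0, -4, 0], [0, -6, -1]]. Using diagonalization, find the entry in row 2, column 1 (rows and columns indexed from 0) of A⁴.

Characteristic polynomial: μ^3 + 11μ^2 + 34μ + 24 = (μ + 1)(μ + 4)(μ + 6), so the eigenvalues are -6, -4, -1.
μ=-6: eigenvector (1, 0, 0).
μ=-4: eigenvector (1, 1, 2).
μ=-1: eigenvector (0, 0, 1).
P = [[1, 1, 0], [0, 1, 0], [0, 2, 1]], D = diag(-6, -4, -1), P⁻¹ = [[1, -1, 0], [0, 1, 0], [0, -2, 1]].
A⁴ = P·diag(1296, 256, 1)·P⁻¹ = [[1296, -1040, 0], [0, 256, 0], [0, 510, 1]].
The requested entry is 510.

510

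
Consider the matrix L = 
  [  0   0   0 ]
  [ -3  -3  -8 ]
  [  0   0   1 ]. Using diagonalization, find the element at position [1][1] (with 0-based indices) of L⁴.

81

Characteristic polynomial: λ^3 + 2λ^2 - 3λ = λ(λ - 1)(λ + 3), so the eigenvalues are -3, 0, 1.
λ=1: eigenvector (0, -2, 1).
λ=-3: eigenvector (0, 1, 0).
λ=0: eigenvector (1, -1, 0).
P = [[0, 0, 1], [-2, 1, -1], [1, 0, 0]], D = diag(1, -3, 0), P⁻¹ = [[0, 0, 1], [1, 1, 2], [1, 0, 0]].
L⁴ = P·diag(1, 81, 0)·P⁻¹ = [[0, 0, 0], [81, 81, 160], [0, 0, 1]].
The requested entry is 81.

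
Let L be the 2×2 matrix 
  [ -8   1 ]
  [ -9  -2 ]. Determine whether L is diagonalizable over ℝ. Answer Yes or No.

Characteristic polynomial: p(λ) = λ^2 + 10λ + 25 = (λ + 5)^2.
λ = -5 has algebraic multiplicity 2; rank(L + 5I) = 1, so geometric multiplicity = 1.
Geometric multiplicity < algebraic multiplicity, so L is not diagonalizable.

No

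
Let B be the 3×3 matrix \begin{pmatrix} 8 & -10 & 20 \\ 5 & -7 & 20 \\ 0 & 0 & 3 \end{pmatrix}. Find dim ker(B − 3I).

B − 3I = [[5, -10, 20], [5, -10, 20], [0, 0, 0]].
This matrix has rank 1, so its null space has dimension 3 − 1 = 2.

2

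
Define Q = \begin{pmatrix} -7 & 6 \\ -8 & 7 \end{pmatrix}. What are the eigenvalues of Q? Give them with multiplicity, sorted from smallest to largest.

Characteristic polynomial: p(λ) = λ^2 - 1 = (λ - 1)(λ + 1).
Roots (with multiplicity): -1, 1.

-1, 1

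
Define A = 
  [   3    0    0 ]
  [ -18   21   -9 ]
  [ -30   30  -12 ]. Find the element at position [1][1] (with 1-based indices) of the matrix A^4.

Characteristic polynomial: μ^3 - 12μ^2 + 45μ - 54 = (μ - 6)(μ - 3)^2, so the eigenvalues are 3, 3, 6.
μ=3: eigenvector (1, 0, -2).
μ=6: eigenvector (0, 3, 5).
μ=3: eigenvector (0, 1, 2).
P = [[1, 0, 0], [0, 3, 1], [-2, 5, 2]], D = diag(3, 6, 3), P⁻¹ = [[1, 0, 0], [-2, 2, -1], [6, -5, 3]].
A⁴ = P·diag(81, 1296, 81)·P⁻¹ = [[81, 0, 0], [-7290, 7371, -3645], [-12150, 12150, -5994]].
The requested entry is 81.

81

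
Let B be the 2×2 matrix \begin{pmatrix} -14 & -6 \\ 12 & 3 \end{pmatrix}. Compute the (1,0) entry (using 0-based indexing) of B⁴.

-8052

Characteristic polynomial: r^2 + 11r + 30 = (r + 5)(r + 6), so the eigenvalues are -6, -5.
r=-5: eigenvector (-2, 3).
r=-6: eigenvector (-3, 4).
P = [[-2, -3], [3, 4]], D = diag(-5, -6), P⁻¹ = [[4, 3], [-3, -2]].
B⁴ = P·diag(625, 1296)·P⁻¹ = [[6664, 4026], [-8052, -4743]].
The requested entry is -8052.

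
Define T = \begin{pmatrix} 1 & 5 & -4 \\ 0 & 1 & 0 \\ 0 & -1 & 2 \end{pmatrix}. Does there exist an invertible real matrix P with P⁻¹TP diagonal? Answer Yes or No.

No

Characteristic polynomial: p(r) = r^3 - 4r^2 + 5r - 2 = (r - 2)(r - 1)^2.
r = 1 has algebraic multiplicity 2; rank(T − 1I) = 2, so geometric multiplicity = 1.
Geometric multiplicity < algebraic multiplicity, so T is not diagonalizable.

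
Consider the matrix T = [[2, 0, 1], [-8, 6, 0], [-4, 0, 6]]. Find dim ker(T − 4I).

T − 4I = [[-2, 0, 1], [-8, 2, 0], [-4, 0, 2]].
This matrix has rank 2, so its null space has dimension 3 − 2 = 1.

1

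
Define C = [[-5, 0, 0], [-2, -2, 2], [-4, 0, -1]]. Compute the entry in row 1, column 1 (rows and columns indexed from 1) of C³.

-125

Characteristic polynomial: t^3 + 8t^2 + 17t + 10 = (t + 1)(t + 2)(t + 5), so the eigenvalues are -5, -2, -1.
t=-5: eigenvector (1, 0, 1).
t=-2: eigenvector (0, 1, 0).
t=-1: eigenvector (0, 2, 1).
P = [[1, 0, 0], [0, 1, 2], [1, 0, 1]], D = diag(-5, -2, -1), P⁻¹ = [[1, 0, 0], [2, 1, -2], [-1, 0, 1]].
C³ = P·diag(-125, -8, -1)·P⁻¹ = [[-125, 0, 0], [-14, -8, 14], [-124, 0, -1]].
The requested entry is -125.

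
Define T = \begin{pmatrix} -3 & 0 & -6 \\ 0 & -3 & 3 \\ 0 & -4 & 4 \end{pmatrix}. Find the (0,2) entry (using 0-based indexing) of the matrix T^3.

Characteristic polynomial: λ^3 + 2λ^2 - 3λ = λ(λ - 1)(λ + 3), so the eigenvalues are -3, 0, 1.
λ=-3: eigenvector (1, 0, 0).
λ=1: eigenvector (-6, 3, 4).
λ=0: eigenvector (-2, 1, 1).
P = [[1, -6, -2], [0, 3, 1], [0, 4, 1]], D = diag(-3, 1, 0), P⁻¹ = [[1, 2, 0], [0, -1, 1], [0, 4, -3]].
T³ = P·diag(-27, 1, 0)·P⁻¹ = [[-27, -48, -6], [0, -3, 3], [0, -4, 4]].
The requested entry is -6.

-6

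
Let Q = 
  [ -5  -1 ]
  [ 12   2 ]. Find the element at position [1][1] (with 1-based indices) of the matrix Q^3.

-29

Characteristic polynomial: λ^2 + 3λ + 2 = (λ + 1)(λ + 2), so the eigenvalues are -2, -1.
λ=-1: eigenvector (-1, 4).
λ=-2: eigenvector (1, -3).
P = [[-1, 1], [4, -3]], D = diag(-1, -2), P⁻¹ = [[3, 1], [4, 1]].
Q³ = P·diag(-1, -8)·P⁻¹ = [[-29, -7], [84, 20]].
The requested entry is -29.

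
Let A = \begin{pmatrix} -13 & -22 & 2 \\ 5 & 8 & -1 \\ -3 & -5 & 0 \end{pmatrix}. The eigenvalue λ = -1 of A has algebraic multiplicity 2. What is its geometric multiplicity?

A + 1I = [[-12, -22, 2], [5, 9, -1], [-3, -5, 1]].
This matrix has rank 2, so its null space has dimension 3 − 2 = 1.

1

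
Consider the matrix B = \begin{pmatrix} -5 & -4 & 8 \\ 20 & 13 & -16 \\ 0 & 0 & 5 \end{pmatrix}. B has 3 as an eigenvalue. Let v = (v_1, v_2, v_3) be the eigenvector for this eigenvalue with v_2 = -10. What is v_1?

5

B − 3I = [[-8, -4, 8], [20, 10, -16], [0, 0, 2]].
Solving (B − 3I)v = 0 gives the eigenspace spanned by (5, -10, 0).
With v_2 = -10, v = (5, -10, 0), so v_1 = 5.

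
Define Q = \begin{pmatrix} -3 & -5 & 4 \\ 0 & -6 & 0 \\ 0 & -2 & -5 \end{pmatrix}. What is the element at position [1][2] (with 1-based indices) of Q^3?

-203

Characteristic polynomial: t^3 + 14t^2 + 63t + 90 = (t + 3)(t + 5)(t + 6), so the eigenvalues are -6, -5, -3.
t=-3: eigenvector (1, 0, 0).
t=-6: eigenvector (-1, 1, 2).
t=-5: eigenvector (-2, 0, 1).
P = [[1, -1, -2], [0, 1, 0], [0, 2, 1]], D = diag(-3, -6, -5), P⁻¹ = [[1, -3, 2], [0, 1, 0], [0, -2, 1]].
Q³ = P·diag(-27, -216, -125)·P⁻¹ = [[-27, -203, 196], [0, -216, 0], [0, -182, -125]].
The requested entry is -203.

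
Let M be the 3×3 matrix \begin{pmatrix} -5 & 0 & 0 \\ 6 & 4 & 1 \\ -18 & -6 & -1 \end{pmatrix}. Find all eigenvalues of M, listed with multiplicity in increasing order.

Characteristic polynomial: p(r) = r^3 + 2r^2 - 13r + 10 = (r - 2)(r - 1)(r + 5).
Roots (with multiplicity): -5, 1, 2.

-5, 1, 2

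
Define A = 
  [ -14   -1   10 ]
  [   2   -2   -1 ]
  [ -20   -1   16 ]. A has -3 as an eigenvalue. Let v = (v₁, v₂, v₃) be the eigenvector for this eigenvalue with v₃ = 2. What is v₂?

A + 3I = [[-11, -1, 10], [2, 1, -1], [-20, -1, 19]].
Solving (A + 3I)v = 0 gives the eigenspace spanned by (2, -2, 2).
With v₃ = 2, v = (2, -2, 2), so v₂ = -2.

-2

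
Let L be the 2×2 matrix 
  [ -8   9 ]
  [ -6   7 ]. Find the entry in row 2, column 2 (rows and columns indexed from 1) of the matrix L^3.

19

Characteristic polynomial: r^2 + r - 2 = (r - 1)(r + 2), so the eigenvalues are -2, 1.
r=-2: eigenvector (3, 2).
r=1: eigenvector (1, 1).
P = [[3, 1], [2, 1]], D = diag(-2, 1), P⁻¹ = [[1, -1], [-2, 3]].
L³ = P·diag(-8, 1)·P⁻¹ = [[-26, 27], [-18, 19]].
The requested entry is 19.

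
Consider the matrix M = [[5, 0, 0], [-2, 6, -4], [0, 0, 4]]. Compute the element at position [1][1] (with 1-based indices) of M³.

Characteristic polynomial: r^3 - 15r^2 + 74r - 120 = (r - 6)(r - 5)(r - 4), so the eigenvalues are 4, 5, 6.
r=5: eigenvector (1, 2, 0).
r=6: eigenvector (0, 1, 0).
r=4: eigenvector (0, 2, 1).
P = [[1, 0, 0], [2, 1, 2], [0, 0, 1]], D = diag(5, 6, 4), P⁻¹ = [[1, 0, 0], [-2, 1, -2], [0, 0, 1]].
M³ = P·diag(125, 216, 64)·P⁻¹ = [[125, 0, 0], [-182, 216, -304], [0, 0, 64]].
The requested entry is 125.

125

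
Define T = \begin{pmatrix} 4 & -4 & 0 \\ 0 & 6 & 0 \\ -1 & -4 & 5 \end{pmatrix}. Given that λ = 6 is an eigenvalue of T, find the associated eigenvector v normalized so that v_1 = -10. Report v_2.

T − 6I = [[-2, -4, 0], [0, 0, 0], [-1, -4, -1]].
Solving (T − 6I)v = 0 gives the eigenspace spanned by (-10, 5, -10).
With v_1 = -10, v = (-10, 5, -10), so v_2 = 5.

5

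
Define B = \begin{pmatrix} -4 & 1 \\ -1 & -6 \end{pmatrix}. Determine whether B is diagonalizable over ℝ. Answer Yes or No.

Characteristic polynomial: p(t) = t^2 + 10t + 25 = (t + 5)^2.
t = -5 has algebraic multiplicity 2; rank(B + 5I) = 1, so geometric multiplicity = 1.
Geometric multiplicity < algebraic multiplicity, so B is not diagonalizable.

No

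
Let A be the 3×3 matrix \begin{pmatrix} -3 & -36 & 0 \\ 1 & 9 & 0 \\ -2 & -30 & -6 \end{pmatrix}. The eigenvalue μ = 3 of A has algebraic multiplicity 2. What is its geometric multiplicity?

1

A − 3I = [[-6, -36, 0], [1, 6, 0], [-2, -30, -9]].
This matrix has rank 2, so its null space has dimension 3 − 2 = 1.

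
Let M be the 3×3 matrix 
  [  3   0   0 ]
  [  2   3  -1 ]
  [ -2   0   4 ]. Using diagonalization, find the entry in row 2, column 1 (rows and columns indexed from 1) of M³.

74

Characteristic polynomial: s^3 - 10s^2 + 33s - 36 = (s - 4)(s - 3)^2, so the eigenvalues are 3, 3, 4.
s=3: eigenvector (1, 0, 2).
s=3: eigenvector (0, 1, 0).
s=4: eigenvector (0, -1, 1).
P = [[1, 0, 0], [0, 1, -1], [2, 0, 1]], D = diag(3, 3, 4), P⁻¹ = [[1, 0, 0], [-2, 1, 1], [-2, 0, 1]].
M³ = P·diag(27, 27, 64)·P⁻¹ = [[27, 0, 0], [74, 27, -37], [-74, 0, 64]].
The requested entry is 74.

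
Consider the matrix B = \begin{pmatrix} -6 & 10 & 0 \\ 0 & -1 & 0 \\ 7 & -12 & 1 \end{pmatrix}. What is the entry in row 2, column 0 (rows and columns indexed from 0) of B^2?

Characteristic polynomial: μ^3 + 6μ^2 - μ - 6 = (μ - 1)(μ + 1)(μ + 6), so the eigenvalues are -6, -1, 1.
μ=-6: eigenvector (1, 0, -1).
μ=-1: eigenvector (2, 1, -1).
μ=1: eigenvector (0, 0, 1).
P = [[1, 2, 0], [0, 1, 0], [-1, -1, 1]], D = diag(-6, -1, 1), P⁻¹ = [[1, -2, 0], [0, 1, 0], [1, -1, 1]].
B² = P·diag(36, 1, 1)·P⁻¹ = [[36, -70, 0], [0, 1, 0], [-35, 70, 1]].
The requested entry is -35.

-35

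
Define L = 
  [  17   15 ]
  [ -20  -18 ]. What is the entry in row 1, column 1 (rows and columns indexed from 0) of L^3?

-132

Characteristic polynomial: λ^2 + λ - 6 = (λ - 2)(λ + 3), so the eigenvalues are -3, 2.
λ=-3: eigenvector (3, -4).
λ=2: eigenvector (1, -1).
P = [[3, 1], [-4, -1]], D = diag(-3, 2), P⁻¹ = [[-1, -1], [4, 3]].
L³ = P·diag(-27, 8)·P⁻¹ = [[113, 105], [-140, -132]].
The requested entry is -132.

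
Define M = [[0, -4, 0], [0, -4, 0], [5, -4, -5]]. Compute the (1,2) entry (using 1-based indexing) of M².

16

Characteristic polynomial: s^3 + 9s^2 + 20s = s(s + 4)(s + 5), so the eigenvalues are -5, -4, 0.
s=-4: eigenvector (1, 1, 1).
s=0: eigenvector (1, 0, 1).
s=-5: eigenvector (0, 0, 1).
P = [[1, 1, 0], [1, 0, 0], [1, 1, 1]], D = diag(-4, 0, -5), P⁻¹ = [[0, 1, 0], [1, -1, 0], [-1, 0, 1]].
M² = P·diag(16, 0, 25)·P⁻¹ = [[0, 16, 0], [0, 16, 0], [-25, 16, 25]].
The requested entry is 16.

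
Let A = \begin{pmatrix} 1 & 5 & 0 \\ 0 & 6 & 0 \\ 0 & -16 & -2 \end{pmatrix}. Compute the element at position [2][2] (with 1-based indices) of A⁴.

1296

Characteristic polynomial: μ^3 - 5μ^2 - 8μ + 12 = (μ - 6)(μ - 1)(μ + 2), so the eigenvalues are -2, 1, 6.
μ=-2: eigenvector (0, 0, 1).
μ=6: eigenvector (1, 1, -2).
μ=1: eigenvector (1, 0, 0).
P = [[0, 1, 1], [0, 1, 0], [1, -2, 0]], D = diag(-2, 6, 1), P⁻¹ = [[0, 2, 1], [0, 1, 0], [1, -1, 0]].
A⁴ = P·diag(16, 1296, 1)·P⁻¹ = [[1, 1295, 0], [0, 1296, 0], [0, -2560, 16]].
The requested entry is 1296.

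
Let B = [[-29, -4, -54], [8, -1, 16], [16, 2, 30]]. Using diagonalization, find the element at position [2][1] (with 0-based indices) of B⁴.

-30

Characteristic polynomial: μ^3 - 7μ - 6 = (μ - 3)(μ + 1)(μ + 2), so the eigenvalues are -2, -1, 3.
μ=-2: eigenvector (-2, 0, 1).
μ=-1: eigenvector (-4, 1, 2).
μ=3: eigenvector (-7, 2, 4).
P = [[-2, -4, -7], [0, 1, 2], [1, 2, 4]], D = diag(-2, -1, 3), P⁻¹ = [[0, -2, 1], [-2, 1, -4], [1, 0, 2]].
B⁴ = P·diag(16, 1, 81)·P⁻¹ = [[-559, 60, -1150], [160, 1, 320], [320, -30, 656]].
The requested entry is -30.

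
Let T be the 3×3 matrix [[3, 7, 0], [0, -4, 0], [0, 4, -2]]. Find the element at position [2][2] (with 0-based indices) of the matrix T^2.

4

Characteristic polynomial: μ^3 + 3μ^2 - 10μ - 24 = (μ - 3)(μ + 2)(μ + 4), so the eigenvalues are -4, -2, 3.
μ=-4: eigenvector (-1, 1, -2).
μ=3: eigenvector (1, 0, 0).
μ=-2: eigenvector (0, 0, 1).
P = [[-1, 1, 0], [1, 0, 0], [-2, 0, 1]], D = diag(-4, 3, -2), P⁻¹ = [[0, 1, 0], [1, 1, 0], [0, 2, 1]].
T² = P·diag(16, 9, 4)·P⁻¹ = [[9, -7, 0], [0, 16, 0], [0, -24, 4]].
The requested entry is 4.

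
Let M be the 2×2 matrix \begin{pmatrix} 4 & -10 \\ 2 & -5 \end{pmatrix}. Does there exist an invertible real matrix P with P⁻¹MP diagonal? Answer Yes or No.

Yes

Characteristic polynomial: p(s) = s^2 + s = s(s + 1).
All 2 eigenvalues are distinct, so M is diagonalizable.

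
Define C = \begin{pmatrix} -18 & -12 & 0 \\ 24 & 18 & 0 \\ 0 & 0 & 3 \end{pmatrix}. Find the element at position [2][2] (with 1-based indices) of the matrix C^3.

Characteristic polynomial: r^3 - 3r^2 - 36r + 108 = (r - 6)(r - 3)(r + 6), so the eigenvalues are -6, 3, 6.
r=3: eigenvector (0, 0, 1).
r=-6: eigenvector (1, -1, 0).
r=6: eigenvector (1, -2, 0).
P = [[0, 1, 1], [0, -1, -2], [1, 0, 0]], D = diag(3, -6, 6), P⁻¹ = [[0, 0, 1], [2, 1, 0], [-1, -1, 0]].
C³ = P·diag(27, -216, 216)·P⁻¹ = [[-648, -432, 0], [864, 648, 0], [0, 0, 27]].
The requested entry is 648.

648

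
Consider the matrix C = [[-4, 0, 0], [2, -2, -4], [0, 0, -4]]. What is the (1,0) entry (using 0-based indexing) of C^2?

-12

Characteristic polynomial: μ^3 + 10μ^2 + 32μ + 32 = (μ + 2)(μ + 4)^2, so the eigenvalues are -4, -4, -2.
μ=-4: eigenvector (1, -1, 0).
μ=-2: eigenvector (0, 1, 0).
μ=-4: eigenvector (0, 2, 1).
P = [[1, 0, 0], [-1, 1, 2], [0, 0, 1]], D = diag(-4, -2, -4), P⁻¹ = [[1, 0, 0], [1, 1, -2], [0, 0, 1]].
C² = P·diag(16, 4, 16)·P⁻¹ = [[16, 0, 0], [-12, 4, 24], [0, 0, 16]].
The requested entry is -12.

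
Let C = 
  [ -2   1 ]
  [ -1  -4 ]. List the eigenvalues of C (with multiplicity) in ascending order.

Characteristic polynomial: p(t) = t^2 + 6t + 9 = (t + 3)^2.
Roots (with multiplicity): -3, -3.

-3, -3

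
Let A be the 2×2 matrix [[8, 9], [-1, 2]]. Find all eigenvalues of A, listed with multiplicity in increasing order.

Characteristic polynomial: p(s) = s^2 - 10s + 25 = (s - 5)^2.
Roots (with multiplicity): 5, 5.

5, 5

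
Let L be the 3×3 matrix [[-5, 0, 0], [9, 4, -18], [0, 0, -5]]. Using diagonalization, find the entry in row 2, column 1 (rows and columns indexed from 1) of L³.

Characteristic polynomial: λ^3 + 6λ^2 - 15λ - 100 = (λ - 4)(λ + 5)^2, so the eigenvalues are -5, -5, 4.
λ=4: eigenvector (0, 1, 0).
λ=-5: eigenvector (1, -1, 0).
λ=-5: eigenvector (1, 1, 1).
P = [[0, 1, 1], [1, -1, 1], [0, 0, 1]], D = diag(4, -5, -5), P⁻¹ = [[1, 1, -2], [1, 0, -1], [0, 0, 1]].
L³ = P·diag(64, -125, -125)·P⁻¹ = [[-125, 0, 0], [189, 64, -378], [0, 0, -125]].
The requested entry is 189.

189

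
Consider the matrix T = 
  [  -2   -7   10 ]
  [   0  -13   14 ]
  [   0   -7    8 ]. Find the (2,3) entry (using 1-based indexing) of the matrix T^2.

Characteristic polynomial: s^3 + 7s^2 + 4s - 12 = (s - 1)(s + 2)(s + 6), so the eigenvalues are -6, -2, 1.
s=-2: eigenvector (1, 0, 0).
s=-6: eigenvector (1, 2, 1).
s=1: eigenvector (1, 1, 1).
P = [[1, 1, 1], [0, 2, 1], [0, 1, 1]], D = diag(-2, -6, 1), P⁻¹ = [[1, 0, -1], [0, 1, -1], [0, -1, 2]].
T² = P·diag(4, 36, 1)·P⁻¹ = [[4, 35, -38], [0, 71, -70], [0, 35, -34]].
The requested entry is -70.

-70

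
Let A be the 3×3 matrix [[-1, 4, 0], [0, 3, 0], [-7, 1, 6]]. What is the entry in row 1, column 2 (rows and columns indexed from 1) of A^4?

80

Characteristic polynomial: t^3 - 8t^2 + 9t + 18 = (t - 6)(t - 3)(t + 1), so the eigenvalues are -1, 3, 6.
t=6: eigenvector (0, 0, 1).
t=3: eigenvector (1, 1, 2).
t=-1: eigenvector (1, 0, 1).
P = [[0, 1, 1], [0, 1, 0], [1, 2, 1]], D = diag(6, 3, -1), P⁻¹ = [[-1, -1, 1], [0, 1, 0], [1, -1, 0]].
A⁴ = P·diag(1296, 81, 1)·P⁻¹ = [[1, 80, 0], [0, 81, 0], [-1295, -1135, 1296]].
The requested entry is 80.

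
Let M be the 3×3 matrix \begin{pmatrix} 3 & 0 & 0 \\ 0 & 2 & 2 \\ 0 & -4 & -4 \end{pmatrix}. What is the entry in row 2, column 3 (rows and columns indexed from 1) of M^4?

-16

Characteristic polynomial: μ^3 - μ^2 - 6μ = μ(μ - 3)(μ + 2), so the eigenvalues are -2, 0, 3.
μ=3: eigenvector (1, 0, 0).
μ=-2: eigenvector (0, 1, -2).
μ=0: eigenvector (0, 1, -1).
P = [[1, 0, 0], [0, 1, 1], [0, -2, -1]], D = diag(3, -2, 0), P⁻¹ = [[1, 0, 0], [0, -1, -1], [0, 2, 1]].
M⁴ = P·diag(81, 16, 0)·P⁻¹ = [[81, 0, 0], [0, -16, -16], [0, 32, 32]].
The requested entry is -16.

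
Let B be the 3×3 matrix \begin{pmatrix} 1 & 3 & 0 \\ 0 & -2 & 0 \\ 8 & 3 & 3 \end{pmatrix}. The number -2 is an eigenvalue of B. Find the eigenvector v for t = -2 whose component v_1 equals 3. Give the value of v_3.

-3

B + 2I = [[3, 3, 0], [0, 0, 0], [8, 3, 5]].
Solving (B + 2I)v = 0 gives the eigenspace spanned by (3, -3, -3).
With v_1 = 3, v = (3, -3, -3), so v_3 = -3.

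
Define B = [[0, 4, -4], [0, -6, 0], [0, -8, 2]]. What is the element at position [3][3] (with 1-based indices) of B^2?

Characteristic polynomial: t^3 + 4t^2 - 12t = t(t - 2)(t + 6), so the eigenvalues are -6, 0, 2.
t=-6: eigenvector (0, 1, 1).
t=0: eigenvector (1, 0, 0).
t=2: eigenvector (-2, 0, 1).
P = [[0, 1, -2], [1, 0, 0], [1, 0, 1]], D = diag(-6, 0, 2), P⁻¹ = [[0, 1, 0], [1, -2, 2], [0, -1, 1]].
B² = P·diag(36, 0, 4)·P⁻¹ = [[0, 8, -8], [0, 36, 0], [0, 32, 4]].
The requested entry is 4.

4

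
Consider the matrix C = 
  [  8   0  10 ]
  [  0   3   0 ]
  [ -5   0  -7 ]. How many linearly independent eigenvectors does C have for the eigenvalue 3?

C − 3I = [[5, 0, 10], [0, 0, 0], [-5, 0, -10]].
This matrix has rank 1, so its null space has dimension 3 − 1 = 2.

2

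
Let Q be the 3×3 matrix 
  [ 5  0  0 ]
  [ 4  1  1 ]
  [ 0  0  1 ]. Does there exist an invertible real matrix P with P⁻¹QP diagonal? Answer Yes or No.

No

Characteristic polynomial: p(s) = s^3 - 7s^2 + 11s - 5 = (s - 5)(s - 1)^2.
s = 1 has algebraic multiplicity 2; rank(Q − 1I) = 2, so geometric multiplicity = 1.
Geometric multiplicity < algebraic multiplicity, so Q is not diagonalizable.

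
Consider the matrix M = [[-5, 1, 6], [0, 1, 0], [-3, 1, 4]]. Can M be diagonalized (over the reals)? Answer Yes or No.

No

Characteristic polynomial: p(λ) = λ^3 - 3λ + 2 = (λ - 1)^2(λ + 2).
λ = 1 has algebraic multiplicity 2; rank(M − 1I) = 2, so geometric multiplicity = 1.
Geometric multiplicity < algebraic multiplicity, so M is not diagonalizable.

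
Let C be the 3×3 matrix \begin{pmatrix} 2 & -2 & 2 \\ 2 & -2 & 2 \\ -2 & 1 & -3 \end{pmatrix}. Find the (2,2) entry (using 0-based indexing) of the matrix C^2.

Characteristic polynomial: r^3 + 3r^2 + 2r = r(r + 1)(r + 2), so the eigenvalues are -2, -1, 0.
r=-2: eigenvector (1, 1, -1).
r=-1: eigenvector (2, 2, -1).
r=0: eigenvector (2, 1, -1).
P = [[1, 2, 2], [1, 2, 1], [-1, -1, -1]], D = diag(-2, -1, 0), P⁻¹ = [[-1, 0, -2], [0, 1, 1], [1, -1, 0]].
C² = P·diag(4, 1, 0)·P⁻¹ = [[-4, 2, -6], [-4, 2, -6], [4, -1, 7]].
The requested entry is 7.

7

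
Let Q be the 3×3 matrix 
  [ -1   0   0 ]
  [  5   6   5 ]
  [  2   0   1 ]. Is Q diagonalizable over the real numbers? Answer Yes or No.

Yes

Characteristic polynomial: p(t) = t^3 - 6t^2 - t + 6 = (t - 6)(t - 1)(t + 1).
All 3 eigenvalues are distinct, so Q is diagonalizable.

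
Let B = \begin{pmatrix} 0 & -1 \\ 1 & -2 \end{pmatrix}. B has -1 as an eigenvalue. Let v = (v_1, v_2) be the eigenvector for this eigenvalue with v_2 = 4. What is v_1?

B + 1I = [[1, -1], [1, -1]].
Solving (B + 1I)v = 0 gives the eigenspace spanned by (4, 4).
With v_2 = 4, v = (4, 4), so v_1 = 4.

4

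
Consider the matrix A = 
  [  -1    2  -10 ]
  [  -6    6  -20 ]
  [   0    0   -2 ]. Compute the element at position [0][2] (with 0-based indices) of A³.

-70

Characteristic polynomial: t^3 - 3t^2 - 4t + 12 = (t - 3)(t - 2)(t + 2), so the eigenvalues are -2, 2, 3.
t=3: eigenvector (1, 2, 0).
t=2: eigenvector (-2, -3, 0).
t=-2: eigenvector (2, 4, 1).
P = [[1, -2, 2], [2, -3, 4], [0, 0, 1]], D = diag(3, 2, -2), P⁻¹ = [[-3, 2, -2], [-2, 1, 0], [0, 0, 1]].
A³ = P·diag(27, 8, -8)·P⁻¹ = [[-49, 38, -70], [-114, 84, -140], [0, 0, -8]].
The requested entry is -70.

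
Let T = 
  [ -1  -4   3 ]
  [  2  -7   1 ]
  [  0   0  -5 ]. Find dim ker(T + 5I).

T + 5I = [[4, -4, 3], [2, -2, 1], [0, 0, 0]].
This matrix has rank 2, so its null space has dimension 3 − 2 = 1.

1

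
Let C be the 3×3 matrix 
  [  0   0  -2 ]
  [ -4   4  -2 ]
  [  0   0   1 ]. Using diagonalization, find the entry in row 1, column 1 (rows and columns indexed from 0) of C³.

Characteristic polynomial: s^3 - 5s^2 + 4s = s(s - 4)(s - 1), so the eigenvalues are 0, 1, 4.
s=0: eigenvector (1, 1, 0).
s=4: eigenvector (0, 1, 0).
s=1: eigenvector (-2, -2, 1).
P = [[1, 0, -2], [1, 1, -2], [0, 0, 1]], D = diag(0, 4, 1), P⁻¹ = [[1, 0, 2], [-1, 1, 0], [0, 0, 1]].
C³ = P·diag(0, 64, 1)·P⁻¹ = [[0, 0, -2], [-64, 64, -2], [0, 0, 1]].
The requested entry is 64.

64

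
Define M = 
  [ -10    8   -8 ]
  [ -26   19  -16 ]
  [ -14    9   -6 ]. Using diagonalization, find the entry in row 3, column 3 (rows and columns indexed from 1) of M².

Characteristic polynomial: s^3 - 3s^2 - 4s + 12 = (s - 3)(s - 2)(s + 2), so the eigenvalues are -2, 2, 3.
s=-2: eigenvector (1, 2, 1).
s=3: eigenvector (0, 1, 1).
s=2: eigenvector (-2, -4, -1).
P = [[1, 0, -2], [2, 1, -4], [1, 1, -1]], D = diag(-2, 3, 2), P⁻¹ = [[3, -2, 2], [-2, 1, 0], [1, -1, 1]].
M² = P·diag(4, 9, 4)·P⁻¹ = [[4, 0, 0], [-10, 9, 0], [-10, 5, 4]].
The requested entry is 4.

4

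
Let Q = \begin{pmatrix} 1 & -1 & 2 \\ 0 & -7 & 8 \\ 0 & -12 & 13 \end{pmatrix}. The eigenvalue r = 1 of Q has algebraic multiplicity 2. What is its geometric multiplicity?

1

Q − 1I = [[0, -1, 2], [0, -8, 8], [0, -12, 12]].
This matrix has rank 2, so its null space has dimension 3 − 2 = 1.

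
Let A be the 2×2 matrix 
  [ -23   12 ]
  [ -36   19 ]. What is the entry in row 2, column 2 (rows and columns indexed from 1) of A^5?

9379

Characteristic polynomial: s^2 + 4s - 5 = (s - 1)(s + 5), so the eigenvalues are -5, 1.
s=-5: eigenvector (2, 3).
s=1: eigenvector (-1, -2).
P = [[2, -1], [3, -2]], D = diag(-5, 1), P⁻¹ = [[2, -1], [3, -2]].
A⁵ = P·diag(-3125, 1)·P⁻¹ = [[-12503, 6252], [-18756, 9379]].
The requested entry is 9379.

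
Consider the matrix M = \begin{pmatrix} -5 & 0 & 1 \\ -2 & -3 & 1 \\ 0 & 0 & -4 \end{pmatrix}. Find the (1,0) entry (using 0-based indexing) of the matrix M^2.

Characteristic polynomial: s^3 + 12s^2 + 47s + 60 = (s + 3)(s + 4)(s + 5), so the eigenvalues are -5, -4, -3.
s=-5: eigenvector (1, 1, 0).
s=-4: eigenvector (1, 1, 1).
s=-3: eigenvector (0, 1, 0).
P = [[1, 1, 0], [1, 1, 1], [0, 1, 0]], D = diag(-5, -4, -3), P⁻¹ = [[1, 0, -1], [0, 0, 1], [-1, 1, 0]].
M² = P·diag(25, 16, 9)·P⁻¹ = [[25, 0, -9], [16, 9, -9], [0, 0, 16]].
The requested entry is 16.

16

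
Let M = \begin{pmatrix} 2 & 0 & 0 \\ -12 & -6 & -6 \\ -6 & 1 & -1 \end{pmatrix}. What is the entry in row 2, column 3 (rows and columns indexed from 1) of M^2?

42

Characteristic polynomial: r^3 + 5r^2 - 2r - 24 = (r - 2)(r + 3)(r + 4), so the eigenvalues are -4, -3, 2.
r=2: eigenvector (1, 0, -2).
r=-4: eigenvector (0, 3, -1).
r=-3: eigenvector (0, -2, 1).
P = [[1, 0, 0], [0, 3, -2], [-2, -1, 1]], D = diag(2, -4, -3), P⁻¹ = [[1, 0, 0], [4, 1, 2], [6, 1, 3]].
M² = P·diag(4, 16, 9)·P⁻¹ = [[4, 0, 0], [84, 30, 42], [-18, -7, -5]].
The requested entry is 42.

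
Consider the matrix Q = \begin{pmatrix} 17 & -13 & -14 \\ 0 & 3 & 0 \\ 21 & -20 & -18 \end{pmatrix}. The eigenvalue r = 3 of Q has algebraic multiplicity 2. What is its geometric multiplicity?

Q − 3I = [[14, -13, -14], [0, 0, 0], [21, -20, -21]].
This matrix has rank 2, so its null space has dimension 3 − 2 = 1.

1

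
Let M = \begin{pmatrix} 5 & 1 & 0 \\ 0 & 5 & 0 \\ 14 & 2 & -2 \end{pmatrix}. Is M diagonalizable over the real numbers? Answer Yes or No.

No

Characteristic polynomial: p(t) = t^3 - 8t^2 + 5t + 50 = (t - 5)^2(t + 2).
t = 5 has algebraic multiplicity 2; rank(M − 5I) = 2, so geometric multiplicity = 1.
Geometric multiplicity < algebraic multiplicity, so M is not diagonalizable.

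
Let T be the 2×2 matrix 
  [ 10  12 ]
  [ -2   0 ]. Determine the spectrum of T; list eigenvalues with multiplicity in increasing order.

4, 6

Characteristic polynomial: p(μ) = μ^2 - 10μ + 24 = (μ - 6)(μ - 4).
Roots (with multiplicity): 4, 6.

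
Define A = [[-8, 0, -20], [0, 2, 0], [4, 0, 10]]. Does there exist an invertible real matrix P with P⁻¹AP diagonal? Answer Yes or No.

Yes

Characteristic polynomial: p(t) = t^3 - 4t^2 + 4t = t(t - 2)^2.
t = 2 has algebraic multiplicity 2; rank(A − 2I) = 1, so geometric multiplicity = 2.
Every eigenvalue has geometric = algebraic multiplicity, so A is diagonalizable.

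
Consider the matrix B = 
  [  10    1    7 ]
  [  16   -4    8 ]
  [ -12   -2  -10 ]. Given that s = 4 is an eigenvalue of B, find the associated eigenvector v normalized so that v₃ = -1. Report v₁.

B − 4I = [[6, 1, 7], [16, -8, 8], [-12, -2, -14]].
Solving (B − 4I)v = 0 gives the eigenspace spanned by (1, 1, -1).
With v₃ = -1, v = (1, 1, -1), so v₁ = 1.

1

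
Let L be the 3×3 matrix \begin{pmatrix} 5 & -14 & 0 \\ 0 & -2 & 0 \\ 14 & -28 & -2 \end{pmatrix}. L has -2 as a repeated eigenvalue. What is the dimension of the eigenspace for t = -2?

L + 2I = [[7, -14, 0], [0, 0, 0], [14, -28, 0]].
This matrix has rank 1, so its null space has dimension 3 − 1 = 2.

2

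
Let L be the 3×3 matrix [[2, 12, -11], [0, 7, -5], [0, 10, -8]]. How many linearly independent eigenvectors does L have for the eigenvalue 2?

L − 2I = [[0, 12, -11], [0, 5, -5], [0, 10, -10]].
This matrix has rank 2, so its null space has dimension 3 − 2 = 1.

1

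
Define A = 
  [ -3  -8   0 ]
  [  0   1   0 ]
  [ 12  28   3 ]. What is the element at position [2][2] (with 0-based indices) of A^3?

Characteristic polynomial: r^3 - r^2 - 9r + 9 = (r - 3)(r - 1)(r + 3), so the eigenvalues are -3, 1, 3.
r=-3: eigenvector (1, 0, -2).
r=1: eigenvector (-2, 1, -2).
r=3: eigenvector (0, 0, 1).
P = [[1, -2, 0], [0, 1, 0], [-2, -2, 1]], D = diag(-3, 1, 3), P⁻¹ = [[1, 2, 0], [0, 1, 0], [2, 6, 1]].
A³ = P·diag(-27, 1, 27)·P⁻¹ = [[-27, -56, 0], [0, 1, 0], [108, 268, 27]].
The requested entry is 27.

27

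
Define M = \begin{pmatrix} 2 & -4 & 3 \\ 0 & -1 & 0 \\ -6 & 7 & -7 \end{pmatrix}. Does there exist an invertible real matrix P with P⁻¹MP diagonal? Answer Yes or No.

Characteristic polynomial: p(μ) = μ^3 + 6μ^2 + 9μ + 4 = (μ + 1)^2(μ + 4).
μ = -1 has algebraic multiplicity 2; rank(M + 1I) = 2, so geometric multiplicity = 1.
Geometric multiplicity < algebraic multiplicity, so M is not diagonalizable.

No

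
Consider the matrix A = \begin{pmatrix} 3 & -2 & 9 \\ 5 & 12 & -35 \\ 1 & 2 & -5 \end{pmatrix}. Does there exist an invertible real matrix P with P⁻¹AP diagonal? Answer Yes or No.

Characteristic polynomial: p(r) = r^3 - 10r^2 + 32r - 32 = (r - 4)^2(r - 2).
r = 4 has algebraic multiplicity 2; rank(A − 4I) = 2, so geometric multiplicity = 1.
Geometric multiplicity < algebraic multiplicity, so A is not diagonalizable.

No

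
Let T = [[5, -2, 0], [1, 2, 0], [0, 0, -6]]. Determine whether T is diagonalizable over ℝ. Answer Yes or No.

Characteristic polynomial: p(λ) = λ^3 - λ^2 - 30λ + 72 = (λ - 4)(λ - 3)(λ + 6).
All 3 eigenvalues are distinct, so T is diagonalizable.

Yes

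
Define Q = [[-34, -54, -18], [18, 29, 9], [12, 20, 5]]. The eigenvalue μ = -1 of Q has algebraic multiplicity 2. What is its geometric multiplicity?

Q + 1I = [[-33, -54, -18], [18, 30, 9], [12, 20, 6]].
This matrix has rank 2, so its null space has dimension 3 − 2 = 1.

1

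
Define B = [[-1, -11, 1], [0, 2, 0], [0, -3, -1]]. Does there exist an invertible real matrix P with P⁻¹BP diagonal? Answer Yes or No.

No

Characteristic polynomial: p(t) = t^3 - 3t - 2 = (t - 2)(t + 1)^2.
t = -1 has algebraic multiplicity 2; rank(B + 1I) = 2, so geometric multiplicity = 1.
Geometric multiplicity < algebraic multiplicity, so B is not diagonalizable.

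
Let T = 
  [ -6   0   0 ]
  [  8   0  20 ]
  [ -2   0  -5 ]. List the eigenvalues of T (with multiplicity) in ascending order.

-6, -5, 0

Characteristic polynomial: p(μ) = μ^3 + 11μ^2 + 30μ = μ(μ + 5)(μ + 6).
Roots (with multiplicity): -6, -5, 0.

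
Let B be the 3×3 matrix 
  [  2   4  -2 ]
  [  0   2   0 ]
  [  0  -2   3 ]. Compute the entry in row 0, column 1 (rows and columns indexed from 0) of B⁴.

Characteristic polynomial: μ^3 - 7μ^2 + 16μ - 12 = (μ - 3)(μ - 2)^2, so the eigenvalues are 2, 2, 3.
μ=2: eigenvector (1, 0, 0).
μ=3: eigenvector (-2, 0, 1).
μ=2: eigenvector (-2, 1, 2).
P = [[1, -2, -2], [0, 0, 1], [0, 1, 2]], D = diag(2, 3, 2), P⁻¹ = [[1, -2, 2], [0, -2, 1], [0, 1, 0]].
B⁴ = P·diag(16, 81, 16)·P⁻¹ = [[16, 260, -130], [0, 16, 0], [0, -130, 81]].
The requested entry is 260.

260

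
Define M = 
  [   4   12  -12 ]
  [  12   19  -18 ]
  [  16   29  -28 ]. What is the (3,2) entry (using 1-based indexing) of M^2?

Characteristic polynomial: t^3 + 5t^2 + 2t - 8 = (t - 1)(t + 2)(t + 4), so the eigenvalues are -4, -2, 1.
t=-4: eigenvector (-3, 0, -2).
t=1: eigenvector (0, 1, 1).
t=-2: eigenvector (2, -2, -1).
P = [[-3, 0, 2], [0, 1, -2], [-2, 1, -1]], D = diag(-4, 1, -2), P⁻¹ = [[1, 2, -2], [4, 7, -6], [2, 3, -3]].
M² = P·diag(16, 1, 4)·P⁻¹ = [[-32, -72, 72], [-12, -17, 18], [-36, -69, 70]].
The requested entry is -69.

-69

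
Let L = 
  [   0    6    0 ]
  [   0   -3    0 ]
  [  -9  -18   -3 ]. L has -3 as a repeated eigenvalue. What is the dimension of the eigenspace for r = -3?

L + 3I = [[3, 6, 0], [0, 0, 0], [-9, -18, 0]].
This matrix has rank 1, so its null space has dimension 3 − 1 = 2.

2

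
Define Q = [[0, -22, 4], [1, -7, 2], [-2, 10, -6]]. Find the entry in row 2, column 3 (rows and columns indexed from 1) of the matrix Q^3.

Characteristic polynomial: μ^3 + 13μ^2 + 52μ + 60 = (μ + 2)(μ + 5)(μ + 6), so the eigenvalues are -6, -5, -2.
μ=-2: eigenvector (-2, 0, 1).
μ=-5: eigenvector (6, 1, -2).
μ=-6: eigenvector (-5, -1, 2).
P = [[-2, 6, -5], [0, 1, -1], [1, -2, 2]], D = diag(-2, -5, -6), P⁻¹ = [[0, 2, 1], [1, -1, 2], [1, -2, 2]].
Q³ = P·diag(-8, -125, -216)·P⁻¹ = [[330, -1378, 676], [91, -307, 182], [-182, 598, -372]].
The requested entry is 182.

182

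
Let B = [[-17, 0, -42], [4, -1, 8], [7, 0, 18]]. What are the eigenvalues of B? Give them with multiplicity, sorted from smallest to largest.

Characteristic polynomial: p(s) = s^3 - 13s - 12 = (s - 4)(s + 1)(s + 3).
Roots (with multiplicity): -3, -1, 4.

-3, -1, 4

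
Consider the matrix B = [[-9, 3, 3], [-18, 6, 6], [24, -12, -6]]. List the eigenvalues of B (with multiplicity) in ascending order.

Characteristic polynomial: p(s) = s^3 + 9s^2 + 18s = s(s + 3)(s + 6).
Roots (with multiplicity): -6, -3, 0.

-6, -3, 0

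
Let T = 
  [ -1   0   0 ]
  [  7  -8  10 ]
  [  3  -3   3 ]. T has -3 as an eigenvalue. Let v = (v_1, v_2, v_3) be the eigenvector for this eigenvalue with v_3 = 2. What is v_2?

T + 3I = [[2, 0, 0], [7, -5, 10], [3, -3, 6]].
Solving (T + 3I)v = 0 gives the eigenspace spanned by (0, 4, 2).
With v_3 = 2, v = (0, 4, 2), so v_2 = 4.

4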